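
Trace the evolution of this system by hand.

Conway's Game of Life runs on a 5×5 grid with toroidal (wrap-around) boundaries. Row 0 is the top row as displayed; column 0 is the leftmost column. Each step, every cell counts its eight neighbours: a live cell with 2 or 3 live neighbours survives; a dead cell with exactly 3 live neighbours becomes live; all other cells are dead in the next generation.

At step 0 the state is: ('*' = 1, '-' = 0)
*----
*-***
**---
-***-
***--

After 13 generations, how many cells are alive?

6

[0] *----
*-***
**---
-***-
***--
[1] -----
--**-
-----
---**
*--**
[2] --*--
-----
--*-*
*--*-
*--*-
[3] -----
---*-
---**
****-
-***-
[4] ---*-
---**
**---
*----
*--**
[5] *-*--
*-***
**---
-----
*--*-
[6] *-*--
--**-
****-
**--*
-*--*
[7] *-*-*
*----
-----
-----
--***
[8] *-*--
**--*
-----
---*-
***-*
[9] --*--
**--*
*---*
*****
*-*-*
[10] --*--
-*-**
-----
--*--
-----
[11] --**-
--**-
--**-
-----
-----
[12] --**-
-*--*
--**-
-----
-----
[13] --**-
-*--*
--**-
-----
-----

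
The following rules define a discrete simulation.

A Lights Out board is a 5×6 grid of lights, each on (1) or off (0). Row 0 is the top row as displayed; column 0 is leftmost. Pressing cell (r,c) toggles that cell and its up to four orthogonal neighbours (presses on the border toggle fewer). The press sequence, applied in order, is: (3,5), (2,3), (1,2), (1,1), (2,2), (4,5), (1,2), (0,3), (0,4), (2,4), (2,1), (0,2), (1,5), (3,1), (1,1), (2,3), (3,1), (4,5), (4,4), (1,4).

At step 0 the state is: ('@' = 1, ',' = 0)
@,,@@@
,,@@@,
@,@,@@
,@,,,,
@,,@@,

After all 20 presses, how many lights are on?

13

step 0: @,,@@@
,,@@@,
@,@,@@
,@,,,,
@,,@@,
step 1: @,,@@@
,,@@@,
@,@,@,
,@,,@@
@,,@@@
step 2: @,,@@@
,,@,@,
@,,@,,
,@,@@@
@,,@@@
step 3: @,@@@@
,@,@@,
@,@@,,
,@,@@@
@,,@@@
step 4: @@@@@@
@,@@@,
@@@@,,
,@,@@@
@,,@@@
step 5: @@@@@@
@,,@@,
@,,,,,
,@@@@@
@,,@@@
step 6: @@@@@@
@,,@@,
@,,,,,
,@@@@,
@,,@,,
step 7: @@,@@@
@@@,@,
@,@,,,
,@@@@,
@,,@,,
step 8: @@@,,@
@@@@@,
@,@,,,
,@@@@,
@,,@,,
step 9: @@@@@,
@@@@,,
@,@,,,
,@@@@,
@,,@,,
step 10: @@@@@,
@@@@@,
@,@@@@
,@@@,,
@,,@,,
step 11: @@@@@,
@,@@@,
,@,@@@
,,@@,,
@,,@,,
step 12: @,,,@,
@,,@@,
,@,@@@
,,@@,,
@,,@,,
step 13: @,,,@@
@,,@,@
,@,@@,
,,@@,,
@,,@,,
step 14: @,,,@@
@,,@,@
,,,@@,
@@,@,,
@@,@,,
step 15: @@,,@@
,@@@,@
,@,@@,
@@,@,,
@@,@,,
step 16: @@,,@@
,@@,,@
,@@,,,
@@,,,,
@@,@,,
step 17: @@,,@@
,@@,,@
,,@,,,
,,@,,,
@,,@,,
step 18: @@,,@@
,@@,,@
,,@,,,
,,@,,@
@,,@@@
step 19: @@,,@@
,@@,,@
,,@,,,
,,@,@@
@,,,,,
step 20: @@,,,@
,@@@@,
,,@,@,
,,@,@@
@,,,,,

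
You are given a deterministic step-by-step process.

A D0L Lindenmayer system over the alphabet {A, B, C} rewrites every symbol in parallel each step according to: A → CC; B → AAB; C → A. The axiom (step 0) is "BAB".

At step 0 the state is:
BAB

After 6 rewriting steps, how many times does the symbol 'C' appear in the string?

56

t=0: BAB
t=1: AABCCAAB
t=2: CCCCAABAACCCCAAB
t=3: AAAACCCCAABCCCCAAAACCCCAAB
t=4: CCCCCCCCAAAACCCCAABAAAACCCCCCCCAAAACCCCAAB
t=5: AAAAAAAACCCCCCCCAAAACCCCAABCCCCCCCCAAAAAAAACCCCCCCCAAAACCCCAAB
t=6: CCCCCCCCCCCCCCCCAAAAAAAACCCCCCCCAAAACCCCAABAAAAAAAACCCCCCCCCCCCCCCCAAAAAAAACCCCCCCCAAAACCCCAAB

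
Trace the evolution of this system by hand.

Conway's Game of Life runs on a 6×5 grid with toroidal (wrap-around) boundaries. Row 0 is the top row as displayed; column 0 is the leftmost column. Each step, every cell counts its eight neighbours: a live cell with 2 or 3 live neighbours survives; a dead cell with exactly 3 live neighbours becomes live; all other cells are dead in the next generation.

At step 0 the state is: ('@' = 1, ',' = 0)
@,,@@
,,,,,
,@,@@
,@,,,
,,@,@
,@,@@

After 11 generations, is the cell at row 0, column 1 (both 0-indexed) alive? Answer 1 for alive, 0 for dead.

0

0) @,,@@
,,,,,
,@,@@
,@,,,
,,@,@
,@,@@
1) @,@@,
,,@,,
@,@,,
,@,,@
,@@,@
,@,,,
2) ,,@@,
,,@,@
@,@@,
,,,,@
,@@@,
,,,,@
3) ,,@,@
,,,,@
@@@,,
@,,,@
@,@@@
,@,,@
4) ,,,,@
,,@,@
,@,@,
,,,,,
,,@,,
,@,,,
5) @,,@,
@,@,@
,,@@,
,,@,,
,,,,,
,,,,,
6) @@,@,
@,@,,
,,@,@
,,@@,
,,,,,
,,,,,
7) @@@,@
@,@,,
,,@,@
,,@@,
,,,,,
,,,,,
8) @,@@@
,,@,,
,,@,@
,,@@,
,,,,,
@@,,,
9) @,@@@
@,@,,
,@@,,
,,@@,
,@@,,
@@@@,
10) ,,,,,
@,,,,
,,,,,
,,,@,
@,,,@
,,,,,
11) ,,,,,
,,,,,
,,,,,
,,,,@
,,,,@
,,,,,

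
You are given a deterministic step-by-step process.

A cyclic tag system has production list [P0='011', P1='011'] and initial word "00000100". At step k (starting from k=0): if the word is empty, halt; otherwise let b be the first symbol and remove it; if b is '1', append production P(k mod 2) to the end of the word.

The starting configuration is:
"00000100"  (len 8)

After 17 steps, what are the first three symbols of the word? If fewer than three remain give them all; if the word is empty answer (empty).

011

0) "00000100"  (len 8)
1) "0000100"  (len 7)
2) "000100"  (len 6)
3) "00100"  (len 5)
4) "0100"  (len 4)
5) "100"  (len 3)
6) "00011"  (len 5)
7) "0011"  (len 4)
8) "011"  (len 3)
9) "11"  (len 2)
10) "1011"  (len 4)
11) "011011"  (len 6)
12) "11011"  (len 5)
13) "1011011"  (len 7)
14) "011011011"  (len 9)
15) "11011011"  (len 8)
16) "1011011011"  (len 10)
17) "011011011011"  (len 12)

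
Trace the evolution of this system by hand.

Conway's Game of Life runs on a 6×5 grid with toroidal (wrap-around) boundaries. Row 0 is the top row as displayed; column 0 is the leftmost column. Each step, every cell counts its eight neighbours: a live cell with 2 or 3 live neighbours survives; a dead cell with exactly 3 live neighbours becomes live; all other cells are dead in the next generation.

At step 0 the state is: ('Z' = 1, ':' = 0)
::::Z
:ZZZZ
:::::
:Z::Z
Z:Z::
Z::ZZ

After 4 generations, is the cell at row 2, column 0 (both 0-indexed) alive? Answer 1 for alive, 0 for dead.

[0] ::::Z
:ZZZZ
:::::
:Z::Z
Z:Z::
Z::ZZ
[1] :Z:::
Z:ZZZ
:Z::Z
ZZ:::
::Z::
ZZ:Z:
[2] :::::
::ZZZ
:::::
ZZZ::
::Z:Z
ZZ:::
[3] ZZZZZ
:::Z:
Z:::Z
ZZZZ:
::ZZZ
ZZ:::
[4] :::Z:
:::::
Z::::
:::::
:::::
:::::

1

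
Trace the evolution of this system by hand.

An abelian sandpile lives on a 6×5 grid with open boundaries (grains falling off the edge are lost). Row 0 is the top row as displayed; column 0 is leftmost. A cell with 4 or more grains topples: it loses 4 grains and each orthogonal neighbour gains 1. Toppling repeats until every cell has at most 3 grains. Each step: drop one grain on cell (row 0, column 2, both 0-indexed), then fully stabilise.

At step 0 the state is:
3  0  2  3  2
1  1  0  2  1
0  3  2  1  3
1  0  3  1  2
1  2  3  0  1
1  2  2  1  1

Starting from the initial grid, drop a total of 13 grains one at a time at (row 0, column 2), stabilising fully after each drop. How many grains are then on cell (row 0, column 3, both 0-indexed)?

gen 0: 3  0  2  3  2
1  1  0  2  1
0  3  2  1  3
1  0  3  1  2
1  2  3  0  1
1  2  2  1  1
gen 1: 3  0  3  3  2
1  1  0  2  1
0  3  2  1  3
1  0  3  1  2
1  2  3  0  1
1  2  2  1  1
gen 2: 3  1  1  0  3
1  1  1  3  1
0  3  2  1  3
1  0  3  1  2
1  2  3  0  1
1  2  2  1  1
gen 3: 3  1  2  0  3
1  1  1  3  1
0  3  2  1  3
1  0  3  1  2
1  2  3  0  1
1  2  2  1  1
gen 4: 3  1  3  0  3
1  1  1  3  1
0  3  2  1  3
1  0  3  1  2
1  2  3  0  1
1  2  2  1  1
gen 5: 3  2  0  1  3
1  1  2  3  1
0  3  2  1  3
1  0  3  1  2
1  2  3  0  1
1  2  2  1  1
gen 6: 3  2  1  1  3
1  1  2  3  1
0  3  2  1  3
1  0  3  1  2
1  2  3  0  1
1  2  2  1  1
gen 7: 3  2  2  1  3
1  1  2  3  1
0  3  2  1  3
1  0  3  1  2
1  2  3  0  1
1  2  2  1  1
gen 8: 3  2  3  1  3
1  1  2  3  1
0  3  2  1  3
1  0  3  1  2
1  2  3  0  1
1  2  2  1  1
gen 9: 3  3  0  2  3
1  1  3  3  1
0  3  2  1  3
1  0  3  1  2
1  2  3  0  1
1  2  2  1  1
gen 10: 3  3  1  2  3
1  1  3  3  1
0  3  2  1  3
1  0  3  1  2
1  2  3  0  1
1  2  2  1  1
gen 11: 3  3  2  2  3
1  1  3  3  1
0  3  2  1  3
1  0  3  1  2
1  2  3  0  1
1  2  2  1  1
gen 12: 3  3  3  2  3
1  1  3  3  1
0  3  2  1  3
1  0  3  1  2
1  2  3  0  1
1  2  2  1  1
gen 13: 0  1  3  1  0
2  3  1  1  3
0  3  3  2  3
1  0  3  1  2
1  2  3  0  1
1  2  2  1  1

1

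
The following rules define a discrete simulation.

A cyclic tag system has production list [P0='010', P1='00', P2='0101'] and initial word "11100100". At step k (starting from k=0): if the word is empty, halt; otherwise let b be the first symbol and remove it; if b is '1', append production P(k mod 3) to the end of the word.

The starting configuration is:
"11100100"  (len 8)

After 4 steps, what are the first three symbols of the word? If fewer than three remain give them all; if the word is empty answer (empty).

010

k=0  "11100100"  (len 8)
k=1  "1100100010"  (len 10)
k=2  "10010001000"  (len 11)
k=3  "00100010000101"  (len 14)
k=4  "0100010000101"  (len 13)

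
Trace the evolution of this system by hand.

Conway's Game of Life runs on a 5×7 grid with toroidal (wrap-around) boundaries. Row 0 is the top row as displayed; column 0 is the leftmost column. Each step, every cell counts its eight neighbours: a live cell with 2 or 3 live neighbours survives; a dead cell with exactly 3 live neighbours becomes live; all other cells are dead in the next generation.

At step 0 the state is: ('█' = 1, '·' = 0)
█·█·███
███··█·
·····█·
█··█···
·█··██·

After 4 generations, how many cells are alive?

step 0: █·█·███
███··█·
·····█·
█··█···
·█··██·
step 1: ··█····
█·██···
█·█·█··
·····██
·██····
step 2: ·······
··█····
█·█·██·
█·██·██
·██····
step 3: ·██····
·█·█···
█·█·██·
█····█·
████··█
step 4: ·······
█··██··
█·████·
·····█·
···█··█

11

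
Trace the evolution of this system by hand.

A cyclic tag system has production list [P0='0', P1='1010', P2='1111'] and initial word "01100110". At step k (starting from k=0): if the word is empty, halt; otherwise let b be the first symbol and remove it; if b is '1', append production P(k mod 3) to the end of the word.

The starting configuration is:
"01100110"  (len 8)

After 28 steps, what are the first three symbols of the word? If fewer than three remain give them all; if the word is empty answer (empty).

001

t=0: "01100110"  (len 8)
t=1: "1100110"  (len 7)
t=2: "1001101010"  (len 10)
t=3: "0011010101111"  (len 13)
t=4: "011010101111"  (len 12)
t=5: "11010101111"  (len 11)
t=6: "10101011111111"  (len 14)
t=7: "01010111111110"  (len 14)
t=8: "1010111111110"  (len 13)
t=9: "0101111111101111"  (len 16)
t=10: "101111111101111"  (len 15)
t=11: "011111111011111010"  (len 18)
t=12: "11111111011111010"  (len 17)
t=13: "11111110111110100"  (len 17)
t=14: "11111101111101001010"  (len 20)
t=15: "11111011111010010101111"  (len 23)
t=16: "11110111110100101011110"  (len 23)
t=17: "11101111101001010111101010"  (len 26)
t=18: "11011111010010101111010101111"  (len 29)
t=19: "10111110100101011110101011110"  (len 29)
t=20: "01111101001010111101010111101010"  (len 32)
t=21: "1111101001010111101010111101010"  (len 31)
t=22: "1111010010101111010101111010100"  (len 31)
t=23: "1110100101011110101011110101001010"  (len 34)
t=24: "1101001010111101010111101010010101111"  (len 37)
t=25: "1010010101111010101111010100101011110"  (len 37)
t=26: "0100101011110101011110101001010111101010"  (len 40)
t=27: "100101011110101011110101001010111101010"  (len 39)
t=28: "001010111101010111101010010101111010100"  (len 39)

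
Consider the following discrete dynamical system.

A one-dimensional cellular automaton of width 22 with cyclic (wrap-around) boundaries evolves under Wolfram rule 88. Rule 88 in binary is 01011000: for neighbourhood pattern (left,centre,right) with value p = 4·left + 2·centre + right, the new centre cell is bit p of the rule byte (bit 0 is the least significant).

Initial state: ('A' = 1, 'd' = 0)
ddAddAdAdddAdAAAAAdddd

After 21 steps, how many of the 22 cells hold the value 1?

5

t=0: ddAddAdAdddAdAAAAAdddd
t=1: dddAddddAddddAdddAAddd
t=2: ddddAddddAddddAddAAAdd
t=3: dddddAddddAddddAdAdAAd
t=4: ddddddAddddAdddddddAAA
t=5: AddddddAddddAddddddAdA
t=6: AAddddddAddddAdddddddA
t=7: dAAddddddAddddAddddddA
t=8: dAAAddddddAddddAdddddd
t=9: dAdAAddddddAddddAddddd
t=10: dddAAAddddddAddddAdddd
t=11: dddAdAAddddddAddddAddd
t=12: dddddAAAddddddAddddAdd
t=13: dddddAdAAddddddAddddAd
t=14: dddddddAAAddddddAddddA
t=15: AddddddAdAAddddddAdddd
t=16: dAdddddddAAAddddddAddd
t=17: ddAddddddAdAAddddddAdd
t=18: dddAdddddddAAAddddddAd
t=19: ddddAddddddAdAAddddddA
t=20: AddddAdddddddAAAdddddd
t=21: dAddddAddddddAdAAddddd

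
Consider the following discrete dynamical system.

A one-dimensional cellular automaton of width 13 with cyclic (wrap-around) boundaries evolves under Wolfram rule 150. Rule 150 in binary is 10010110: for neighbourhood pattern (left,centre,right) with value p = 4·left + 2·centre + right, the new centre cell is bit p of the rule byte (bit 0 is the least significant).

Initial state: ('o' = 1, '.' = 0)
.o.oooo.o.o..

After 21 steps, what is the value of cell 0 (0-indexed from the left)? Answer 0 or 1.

0

0) .o.oooo.o.o..
1) oo..oo..o.oo.
2) ..oo..ooo....
3) .o..oo.o.o...
4) oooo...o.oo..
5) .oo.o.oo...oo
6) ....o...o.o..
7) ...ooo.oo.oo.
8) ..o.o.......o
9) ooo.oo.....oo
10) oo....o...o.o
11) o.o..ooo.oo..
12) o.ooo.o....oo
13) ...o..oo..o.o
14) o.oooo..ooo.o
15) ...oo.oo.o...
16) ..o......oo..
17) .ooo....o..o.
18) o.o.o..oooooo
19) ..o.ooo.ooooo
20) ooo..o...ooo.
21) .o.oooo.o.o..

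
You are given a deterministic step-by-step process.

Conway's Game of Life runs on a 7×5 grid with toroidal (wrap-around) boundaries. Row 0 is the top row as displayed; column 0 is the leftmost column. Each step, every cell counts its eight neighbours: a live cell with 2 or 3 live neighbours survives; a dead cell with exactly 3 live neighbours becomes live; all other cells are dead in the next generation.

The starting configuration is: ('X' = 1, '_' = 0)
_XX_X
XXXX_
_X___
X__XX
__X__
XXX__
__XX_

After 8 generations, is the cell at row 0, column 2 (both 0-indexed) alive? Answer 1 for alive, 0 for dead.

0

0) _XX_X
XXXX_
_X___
X__XX
__X__
XXX__
__XX_
1) ____X
___XX
_____
XXXXX
__X__
_____
____X
2) X___X
___XX
_X___
XXXXX
X_X_X
_____
_____
3) X__XX
___XX
_X___
_____
__X__
_____
_____
4) X__X_
__XX_
_____
_____
_____
_____
____X
5) __XX_
__XXX
_____
_____
_____
_____
____X
6) __X__
__X_X
___X_
_____
_____
_____
___X_
7) __X__
__X__
___X_
_____
_____
_____
_____
8) _____
__XX_
_____
_____
_____
_____
_____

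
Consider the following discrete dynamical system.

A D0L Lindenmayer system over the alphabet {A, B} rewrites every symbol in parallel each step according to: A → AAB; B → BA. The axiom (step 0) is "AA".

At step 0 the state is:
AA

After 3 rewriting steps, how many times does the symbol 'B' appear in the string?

[0] AA
[1] AABAAB
[2] AABAABBAAABAABBA
[3] AABAABBAAABAABBABAAABAABAABBAAABAABBABAAAB

16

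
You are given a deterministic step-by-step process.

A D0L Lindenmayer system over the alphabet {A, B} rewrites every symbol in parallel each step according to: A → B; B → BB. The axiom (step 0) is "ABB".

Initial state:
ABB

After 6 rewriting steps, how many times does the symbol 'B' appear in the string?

step 0: ABB
step 1: BBBBB
step 2: BBBBBBBBBB
step 3: BBBBBBBBBBBBBBBBBBBB
step 4: BBBBBBBBBBBBBBBBBBBBBBBBBBBBBBBBBBBBBBBB
step 5: BBBBBBBBBBBBBBBBBBBBBBBBBBBBBBBBBBBBBBBBBBBBBBBBBBBBBBBBBBBBBBBBBBBBBBBBBBBBBBBB
step 6: BBBBBBBBBBBBBBBBBBBBBBBBBBBBBBBBBBBBBBBBBBBBBBBBBBBBBBBBBB…BBBBBBBBBBBBBBBBBBBBBBBBBBBBBBBBBBBBBBBBBBBBBBBBBBBBBBBBBB  (len 160)

160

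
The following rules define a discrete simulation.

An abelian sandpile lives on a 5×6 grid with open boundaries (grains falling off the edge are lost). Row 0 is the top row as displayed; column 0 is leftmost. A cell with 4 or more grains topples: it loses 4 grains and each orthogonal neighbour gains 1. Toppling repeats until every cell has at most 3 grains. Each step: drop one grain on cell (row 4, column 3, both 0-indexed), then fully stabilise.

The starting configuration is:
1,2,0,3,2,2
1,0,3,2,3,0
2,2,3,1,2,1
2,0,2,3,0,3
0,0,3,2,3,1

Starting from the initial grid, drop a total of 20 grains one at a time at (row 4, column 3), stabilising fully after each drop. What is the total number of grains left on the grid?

51

gen 0: 1,2,0,3,2,2
1,0,3,2,3,0
2,2,3,1,2,1
2,0,2,3,0,3
0,0,3,2,3,1
gen 1: 1,2,0,3,2,2
1,0,3,2,3,0
2,2,3,1,2,1
2,0,2,3,0,3
0,0,3,3,3,1
gen 2: 1,2,1,3,2,2
1,1,0,3,3,0
2,3,1,3,2,1
2,1,1,1,2,3
0,1,1,3,0,2
gen 3: 1,2,1,3,2,2
1,1,0,3,3,0
2,3,1,3,2,1
2,1,1,2,2,3
0,1,2,0,1,2
gen 4: 1,2,1,3,2,2
1,1,0,3,3,0
2,3,1,3,2,1
2,1,1,2,2,3
0,1,2,1,1,2
gen 5: 1,2,1,3,2,2
1,1,0,3,3,0
2,3,1,3,2,1
2,1,1,2,2,3
0,1,2,2,1,2
gen 6: 1,2,1,3,2,2
1,1,0,3,3,0
2,3,1,3,2,1
2,1,1,2,2,3
0,1,2,3,1,2
gen 7: 1,2,1,3,2,2
1,1,0,3,3,0
2,3,1,3,2,1
2,1,1,3,2,3
0,1,3,0,2,2
gen 8: 1,2,1,3,2,2
1,1,0,3,3,0
2,3,1,3,2,1
2,1,1,3,2,3
0,1,3,1,2,2
gen 9: 1,2,1,3,2,2
1,1,0,3,3,0
2,3,1,3,2,1
2,1,1,3,2,3
0,1,3,2,2,2
gen 10: 1,2,1,3,2,2
1,1,0,3,3,0
2,3,1,3,2,1
2,1,1,3,2,3
0,1,3,3,2,2
gen 11: 1,2,2,1,0,3
1,1,1,2,2,1
2,3,2,2,1,3
2,1,3,2,2,1
0,2,0,3,1,0
gen 12: 1,2,2,1,0,3
1,1,1,2,2,1
2,3,2,2,1,3
2,1,3,3,2,1
0,2,1,0,2,0
gen 13: 1,2,2,1,0,3
1,1,1,2,2,1
2,3,2,2,1,3
2,1,3,3,2,1
0,2,1,1,2,0
gen 14: 1,2,2,1,0,3
1,1,1,2,2,1
2,3,2,2,1,3
2,1,3,3,2,1
0,2,1,2,2,0
gen 15: 1,2,2,1,0,3
1,1,1,2,2,1
2,3,2,2,1,3
2,1,3,3,2,1
0,2,1,3,2,0
gen 16: 1,2,2,1,0,3
1,1,1,2,2,1
2,3,3,3,1,3
2,2,0,1,3,1
0,2,3,1,3,0
gen 17: 1,2,2,1,0,3
1,1,1,2,2,1
2,3,3,3,1,3
2,2,0,1,3,1
0,2,3,2,3,0
gen 18: 1,2,2,1,0,3
1,1,1,2,2,1
2,3,3,3,1,3
2,2,0,1,3,1
0,2,3,3,3,0
gen 19: 1,2,2,1,0,3
1,1,1,2,2,1
2,3,3,3,2,3
2,2,1,3,0,2
0,3,0,2,1,1
gen 20: 1,2,2,1,0,3
1,1,1,2,2,1
2,3,3,3,2,3
2,2,1,3,0,2
0,3,0,3,1,1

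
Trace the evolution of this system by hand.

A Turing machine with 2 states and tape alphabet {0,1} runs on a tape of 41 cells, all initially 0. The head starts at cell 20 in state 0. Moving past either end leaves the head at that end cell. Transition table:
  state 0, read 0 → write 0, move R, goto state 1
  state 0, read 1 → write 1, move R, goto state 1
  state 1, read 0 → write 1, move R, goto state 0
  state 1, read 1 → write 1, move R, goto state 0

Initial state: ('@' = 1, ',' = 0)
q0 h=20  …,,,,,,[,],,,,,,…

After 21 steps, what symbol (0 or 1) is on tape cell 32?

0

step 0: q0 h=20  …,,,,,,[,],,,,,,…
step 1: q1 h=21  …,,,,,,[,],,,,,,…
step 2: q0 h=22  …,,,,,@[,],,,,,,…
step 3: q1 h=23  …,,,,@,[,],,,,,,…
step 4: q0 h=24  …,,,@,@[,],,,,,,…
step 5: q1 h=25  …,,@,@,[,],,,,,,…
step 6: q0 h=26  …,@,@,@[,],,,,,,…
step 7: q1 h=27  …@,@,@,[,],,,,,,…
step 8: q0 h=28  …,@,@,@[,],,,,,,…
step 9: q1 h=29  …@,@,@,[,],,,,,,…
step 10: q0 h=30  …,@,@,@[,],,,,,,…
step 11: q1 h=31  …@,@,@,[,],,,,,,…
step 12: q0 h=32  …,@,@,@[,],,,,,,…
step 13: q1 h=33  …@,@,@,[,],,,,,,…
step 14: q0 h=34  …,@,@,@[,],,,,,,|
step 15: q1 h=35  …@,@,@,[,],,,,,|
step 16: q0 h=36  …,@,@,@[,],,,,|
step 17: q1 h=37  …@,@,@,[,],,,|
step 18: q0 h=38  …,@,@,@[,],,|
step 19: q1 h=39  …@,@,@,[,],|
step 20: q0 h=40  …,@,@,@[,]|
step 21: q1 h=40  …,@,@,@[,]|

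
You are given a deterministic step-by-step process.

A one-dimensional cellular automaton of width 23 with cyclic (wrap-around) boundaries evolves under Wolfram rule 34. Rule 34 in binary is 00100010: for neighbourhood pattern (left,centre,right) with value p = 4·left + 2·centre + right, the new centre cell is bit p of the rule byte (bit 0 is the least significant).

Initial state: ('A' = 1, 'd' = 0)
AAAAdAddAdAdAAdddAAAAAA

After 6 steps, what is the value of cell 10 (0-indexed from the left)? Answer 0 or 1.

0

0) AAAAdAddAdAdAAdddAAAAAA
1) ddddAddAdAdAddddAdddddd
2) dddAddAdAdAddddAddddddd
3) ddAddAdAdAddddAdddddddd
4) dAddAdAdAddddAddddddddd
5) AddAdAdAddddAdddddddddd
6) ddAdAdAddddAddddddddddA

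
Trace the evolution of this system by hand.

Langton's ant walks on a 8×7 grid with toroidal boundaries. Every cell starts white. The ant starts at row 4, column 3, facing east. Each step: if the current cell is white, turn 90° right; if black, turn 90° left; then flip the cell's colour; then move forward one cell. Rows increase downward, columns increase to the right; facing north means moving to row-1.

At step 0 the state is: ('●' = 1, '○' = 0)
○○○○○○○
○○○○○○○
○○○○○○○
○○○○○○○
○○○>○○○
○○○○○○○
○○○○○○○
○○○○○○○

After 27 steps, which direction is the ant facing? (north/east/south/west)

t=0: ○○○○○○○
○○○○○○○
○○○○○○○
○○○○○○○
○○○>○○○
○○○○○○○
○○○○○○○
○○○○○○○
t=1: ○○○○○○○
○○○○○○○
○○○○○○○
○○○○○○○
○○○●○○○
○○○v○○○
○○○○○○○
○○○○○○○
t=2: ○○○○○○○
○○○○○○○
○○○○○○○
○○○○○○○
○○○●○○○
○○<●○○○
○○○○○○○
○○○○○○○
t=3: ○○○○○○○
○○○○○○○
○○○○○○○
○○○○○○○
○○^●○○○
○○●●○○○
○○○○○○○
○○○○○○○
t=4: ○○○○○○○
○○○○○○○
○○○○○○○
○○○○○○○
○○●>○○○
○○●●○○○
○○○○○○○
○○○○○○○
t=5: ○○○○○○○
○○○○○○○
○○○○○○○
○○○^○○○
○○●○○○○
○○●●○○○
○○○○○○○
○○○○○○○
t=6: ○○○○○○○
○○○○○○○
○○○○○○○
○○○●>○○
○○●○○○○
○○●●○○○
○○○○○○○
○○○○○○○
t=7: ○○○○○○○
○○○○○○○
○○○○○○○
○○○●●○○
○○●○v○○
○○●●○○○
○○○○○○○
○○○○○○○
t=8: ○○○○○○○
○○○○○○○
○○○○○○○
○○○●●○○
○○●<●○○
○○●●○○○
○○○○○○○
○○○○○○○
t=9: ○○○○○○○
○○○○○○○
○○○○○○○
○○○^●○○
○○●●●○○
○○●●○○○
○○○○○○○
○○○○○○○
t=10: ○○○○○○○
○○○○○○○
○○○○○○○
○○<○●○○
○○●●●○○
○○●●○○○
○○○○○○○
○○○○○○○
t=11: ○○○○○○○
○○○○○○○
○○^○○○○
○○●○●○○
○○●●●○○
○○●●○○○
○○○○○○○
○○○○○○○
t=12: ○○○○○○○
○○○○○○○
○○●>○○○
○○●○●○○
○○●●●○○
○○●●○○○
○○○○○○○
○○○○○○○
t=13: ○○○○○○○
○○○○○○○
○○●●○○○
○○●v●○○
○○●●●○○
○○●●○○○
○○○○○○○
○○○○○○○
t=14: ○○○○○○○
○○○○○○○
○○●●○○○
○○<●●○○
○○●●●○○
○○●●○○○
○○○○○○○
○○○○○○○
t=15: ○○○○○○○
○○○○○○○
○○●●○○○
○○○●●○○
○○v●●○○
○○●●○○○
○○○○○○○
○○○○○○○
t=16: ○○○○○○○
○○○○○○○
○○●●○○○
○○○●●○○
○○○>●○○
○○●●○○○
○○○○○○○
○○○○○○○
t=17: ○○○○○○○
○○○○○○○
○○●●○○○
○○○^●○○
○○○○●○○
○○●●○○○
○○○○○○○
○○○○○○○
t=18: ○○○○○○○
○○○○○○○
○○●●○○○
○○<○●○○
○○○○●○○
○○●●○○○
○○○○○○○
○○○○○○○
t=19: ○○○○○○○
○○○○○○○
○○^●○○○
○○●○●○○
○○○○●○○
○○●●○○○
○○○○○○○
○○○○○○○
t=20: ○○○○○○○
○○○○○○○
○<○●○○○
○○●○●○○
○○○○●○○
○○●●○○○
○○○○○○○
○○○○○○○
t=21: ○○○○○○○
○^○○○○○
○●○●○○○
○○●○●○○
○○○○●○○
○○●●○○○
○○○○○○○
○○○○○○○
t=22: ○○○○○○○
○●>○○○○
○●○●○○○
○○●○●○○
○○○○●○○
○○●●○○○
○○○○○○○
○○○○○○○
t=23: ○○○○○○○
○●●○○○○
○●v●○○○
○○●○●○○
○○○○●○○
○○●●○○○
○○○○○○○
○○○○○○○
t=24: ○○○○○○○
○●●○○○○
○<●●○○○
○○●○●○○
○○○○●○○
○○●●○○○
○○○○○○○
○○○○○○○
t=25: ○○○○○○○
○●●○○○○
○○●●○○○
○v●○●○○
○○○○●○○
○○●●○○○
○○○○○○○
○○○○○○○
t=26: ○○○○○○○
○●●○○○○
○○●●○○○
<●●○●○○
○○○○●○○
○○●●○○○
○○○○○○○
○○○○○○○
t=27: ○○○○○○○
○●●○○○○
^○●●○○○
●●●○●○○
○○○○●○○
○○●●○○○
○○○○○○○
○○○○○○○

north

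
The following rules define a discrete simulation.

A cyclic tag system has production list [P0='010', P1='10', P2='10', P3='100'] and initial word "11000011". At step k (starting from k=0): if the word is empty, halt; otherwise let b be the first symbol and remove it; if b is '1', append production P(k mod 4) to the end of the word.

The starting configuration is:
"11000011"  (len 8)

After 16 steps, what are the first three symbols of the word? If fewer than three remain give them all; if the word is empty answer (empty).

[0] "11000011"  (len 8)
[1] "1000011010"  (len 10)
[2] "00001101010"  (len 11)
[3] "0001101010"  (len 10)
[4] "001101010"  (len 9)
[5] "01101010"  (len 8)
[6] "1101010"  (len 7)
[7] "10101010"  (len 8)
[8] "0101010100"  (len 10)
[9] "101010100"  (len 9)
[10] "0101010010"  (len 10)
[11] "101010010"  (len 9)
[12] "01010010100"  (len 11)
[13] "1010010100"  (len 10)
[14] "01001010010"  (len 11)
[15] "1001010010"  (len 10)
[16] "001010010100"  (len 12)

001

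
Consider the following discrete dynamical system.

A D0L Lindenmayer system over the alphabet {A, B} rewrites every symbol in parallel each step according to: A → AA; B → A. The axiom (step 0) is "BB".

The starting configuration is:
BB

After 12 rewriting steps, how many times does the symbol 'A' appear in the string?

4096

[0] BB
[1] AA
[2] AAAA
[3] AAAAAAAA
[4] AAAAAAAAAAAAAAAA
[5] AAAAAAAAAAAAAAAAAAAAAAAAAAAAAAAA
[6] AAAAAAAAAAAAAAAAAAAAAAAAAAAAAAAAAAAAAAAAAAAAAAAAAAAAAAAAAAAAAAAA
[7] AAAAAAAAAAAAAAAAAAAAAAAAAAAAAAAAAAAAAAAAAAAAAAAAAAAAAAAAAA…AAAAAAAAAAAAAAAAAAAAAAAAAAAAAAAAAAAAAAAAAAAAAAAAAAAAAAAAAA  (len 128)
[8] AAAAAAAAAAAAAAAAAAAAAAAAAAAAAAAAAAAAAAAAAAAAAAAAAAAAAAAAAA…AAAAAAAAAAAAAAAAAAAAAAAAAAAAAAAAAAAAAAAAAAAAAAAAAAAAAAAAAA  (len 256)
[9] AAAAAAAAAAAAAAAAAAAAAAAAAAAAAAAAAAAAAAAAAAAAAAAAAAAAAAAAAA…AAAAAAAAAAAAAAAAAAAAAAAAAAAAAAAAAAAAAAAAAAAAAAAAAAAAAAAAAA  (len 512)
[10] AAAAAAAAAAAAAAAAAAAAAAAAAAAAAAAAAAAAAAAAAAAAAAAAAAAAAAAAAA…AAAAAAAAAAAAAAAAAAAAAAAAAAAAAAAAAAAAAAAAAAAAAAAAAAAAAAAAAA  (len 1024)
[11] AAAAAAAAAAAAAAAAAAAAAAAAAAAAAAAAAAAAAAAAAAAAAAAAAAAAAAAAAA…AAAAAAAAAAAAAAAAAAAAAAAAAAAAAAAAAAAAAAAAAAAAAAAAAAAAAAAAAA  (len 2048)
[12] AAAAAAAAAAAAAAAAAAAAAAAAAAAAAAAAAAAAAAAAAAAAAAAAAAAAAAAAAA…AAAAAAAAAAAAAAAAAAAAAAAAAAAAAAAAAAAAAAAAAAAAAAAAAAAAAAAAAA  (len 4096)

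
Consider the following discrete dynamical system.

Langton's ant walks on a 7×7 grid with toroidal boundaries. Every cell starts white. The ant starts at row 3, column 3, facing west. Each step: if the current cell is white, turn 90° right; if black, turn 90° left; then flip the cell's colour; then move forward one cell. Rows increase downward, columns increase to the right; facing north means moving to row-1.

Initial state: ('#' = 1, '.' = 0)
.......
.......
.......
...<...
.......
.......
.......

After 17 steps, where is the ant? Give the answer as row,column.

gen 0: .......
.......
.......
...<...
.......
.......
.......
gen 1: .......
.......
...^...
...#...
.......
.......
.......
gen 2: .......
.......
...#>..
...#...
.......
.......
.......
gen 3: .......
.......
...##..
...#v..
.......
.......
.......
gen 4: .......
.......
...##..
...<#..
.......
.......
.......
gen 5: .......
.......
...##..
....#..
...v...
.......
.......
gen 6: .......
.......
...##..
....#..
..<#...
.......
.......
gen 7: .......
.......
...##..
..^.#..
..##...
.......
.......
gen 8: .......
.......
...##..
..#>#..
..##...
.......
.......
gen 9: .......
.......
...##..
..###..
..#v...
.......
.......
gen 10: .......
.......
...##..
..###..
..#.>..
.......
.......
gen 11: .......
.......
...##..
..###..
..#.#..
....v..
.......
gen 12: .......
.......
...##..
..###..
..#.#..
...<#..
.......
gen 13: .......
.......
...##..
..###..
..#^#..
...##..
.......
gen 14: .......
.......
...##..
..###..
..##>..
...##..
.......
gen 15: .......
.......
...##..
..##^..
..##...
...##..
.......
gen 16: .......
.......
...##..
..#<...
..##...
...##..
.......
gen 17: .......
.......
...##..
..#....
..#v...
...##..
.......

4,3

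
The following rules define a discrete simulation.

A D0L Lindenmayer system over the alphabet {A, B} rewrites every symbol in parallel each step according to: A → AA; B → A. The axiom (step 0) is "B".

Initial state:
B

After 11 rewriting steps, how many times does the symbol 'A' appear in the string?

t=0: B
t=1: A
t=2: AA
t=3: AAAA
t=4: AAAAAAAA
t=5: AAAAAAAAAAAAAAAA
t=6: AAAAAAAAAAAAAAAAAAAAAAAAAAAAAAAA
t=7: AAAAAAAAAAAAAAAAAAAAAAAAAAAAAAAAAAAAAAAAAAAAAAAAAAAAAAAAAAAAAAAA
t=8: AAAAAAAAAAAAAAAAAAAAAAAAAAAAAAAAAAAAAAAAAAAAAAAAAAAAAAAAAA…AAAAAAAAAAAAAAAAAAAAAAAAAAAAAAAAAAAAAAAAAAAAAAAAAAAAAAAAAA  (len 128)
t=9: AAAAAAAAAAAAAAAAAAAAAAAAAAAAAAAAAAAAAAAAAAAAAAAAAAAAAAAAAA…AAAAAAAAAAAAAAAAAAAAAAAAAAAAAAAAAAAAAAAAAAAAAAAAAAAAAAAAAA  (len 256)
t=10: AAAAAAAAAAAAAAAAAAAAAAAAAAAAAAAAAAAAAAAAAAAAAAAAAAAAAAAAAA…AAAAAAAAAAAAAAAAAAAAAAAAAAAAAAAAAAAAAAAAAAAAAAAAAAAAAAAAAA  (len 512)
t=11: AAAAAAAAAAAAAAAAAAAAAAAAAAAAAAAAAAAAAAAAAAAAAAAAAAAAAAAAAA…AAAAAAAAAAAAAAAAAAAAAAAAAAAAAAAAAAAAAAAAAAAAAAAAAAAAAAAAAA  (len 1024)

1024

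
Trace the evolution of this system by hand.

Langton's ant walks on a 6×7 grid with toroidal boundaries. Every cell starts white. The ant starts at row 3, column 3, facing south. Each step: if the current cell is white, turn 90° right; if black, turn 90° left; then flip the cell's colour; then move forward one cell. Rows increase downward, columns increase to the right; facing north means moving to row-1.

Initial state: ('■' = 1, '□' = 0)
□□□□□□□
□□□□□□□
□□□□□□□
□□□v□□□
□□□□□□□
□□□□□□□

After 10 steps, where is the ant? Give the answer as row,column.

gen 0: □□□□□□□
□□□□□□□
□□□□□□□
□□□v□□□
□□□□□□□
□□□□□□□
gen 1: □□□□□□□
□□□□□□□
□□□□□□□
□□<■□□□
□□□□□□□
□□□□□□□
gen 2: □□□□□□□
□□□□□□□
□□^□□□□
□□■■□□□
□□□□□□□
□□□□□□□
gen 3: □□□□□□□
□□□□□□□
□□■>□□□
□□■■□□□
□□□□□□□
□□□□□□□
gen 4: □□□□□□□
□□□□□□□
□□■■□□□
□□■v□□□
□□□□□□□
□□□□□□□
gen 5: □□□□□□□
□□□□□□□
□□■■□□□
□□■□>□□
□□□□□□□
□□□□□□□
gen 6: □□□□□□□
□□□□□□□
□□■■□□□
□□■□■□□
□□□□v□□
□□□□□□□
gen 7: □□□□□□□
□□□□□□□
□□■■□□□
□□■□■□□
□□□<■□□
□□□□□□□
gen 8: □□□□□□□
□□□□□□□
□□■■□□□
□□■^■□□
□□□■■□□
□□□□□□□
gen 9: □□□□□□□
□□□□□□□
□□■■□□□
□□■■>□□
□□□■■□□
□□□□□□□
gen 10: □□□□□□□
□□□□□□□
□□■■^□□
□□■■□□□
□□□■■□□
□□□□□□□

2,4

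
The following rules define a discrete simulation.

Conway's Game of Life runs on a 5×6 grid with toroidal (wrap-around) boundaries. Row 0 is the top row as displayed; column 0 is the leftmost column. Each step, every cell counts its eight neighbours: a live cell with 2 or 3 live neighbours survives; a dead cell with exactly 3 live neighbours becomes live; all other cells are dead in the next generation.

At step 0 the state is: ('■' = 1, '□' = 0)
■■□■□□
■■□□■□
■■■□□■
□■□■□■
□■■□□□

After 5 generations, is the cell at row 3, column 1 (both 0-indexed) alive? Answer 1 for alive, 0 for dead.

step 0: ■■□■□□
■■□□■□
■■■□□■
□■□■□■
□■■□□□
step 1: □□□■□■
□□□■■□
□□□■□□
□□□■■■
□□□■■□
step 2: □□■□□■
□□■■□□
□□■□□■
□□■□□■
□□■□□□
step 3: □■■□□□
□■■■■□
□■■□■□
□■■■□□
□■■■□□
step 4: ■□□□■□
■□□□■□
■□□□■□
■□□□■□
■□□□□□
step 5: ■■□□□□
■■□■■□
■■□■■□
■■□□□□
■■□□□□

1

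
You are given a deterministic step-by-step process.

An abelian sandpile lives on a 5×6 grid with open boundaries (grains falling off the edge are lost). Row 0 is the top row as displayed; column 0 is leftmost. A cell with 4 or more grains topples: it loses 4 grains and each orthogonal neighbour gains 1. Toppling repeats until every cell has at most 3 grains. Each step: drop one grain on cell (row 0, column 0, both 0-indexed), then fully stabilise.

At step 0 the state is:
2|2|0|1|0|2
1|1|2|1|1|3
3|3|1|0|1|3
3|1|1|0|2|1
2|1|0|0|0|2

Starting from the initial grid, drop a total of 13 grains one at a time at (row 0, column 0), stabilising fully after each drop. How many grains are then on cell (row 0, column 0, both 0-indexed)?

step 0: 2|2|0|1|0|2
1|1|2|1|1|3
3|3|1|0|1|3
3|1|1|0|2|1
2|1|0|0|0|2
step 1: 3|2|0|1|0|2
1|1|2|1|1|3
3|3|1|0|1|3
3|1|1|0|2|1
2|1|0|0|0|2
step 2: 0|3|0|1|0|2
2|1|2|1|1|3
3|3|1|0|1|3
3|1|1|0|2|1
2|1|0|0|0|2
step 3: 1|3|0|1|0|2
2|1|2|1|1|3
3|3|1|0|1|3
3|1|1|0|2|1
2|1|0|0|0|2
step 4: 2|3|0|1|0|2
2|1|2|1|1|3
3|3|1|0|1|3
3|1|1|0|2|1
2|1|0|0|0|2
step 5: 3|3|0|1|0|2
2|1|2|1|1|3
3|3|1|0|1|3
3|1|1|0|2|1
2|1|0|0|0|2
step 6: 1|0|1|1|0|2
3|2|2|1|1|3
3|3|1|0|1|3
3|1|1|0|2|1
2|1|0|0|0|2
step 7: 2|0|1|1|0|2
3|2|2|1|1|3
3|3|1|0|1|3
3|1|1|0|2|1
2|1|0|0|0|2
step 8: 3|0|1|1|0|2
3|2|2|1|1|3
3|3|1|0|1|3
3|1|1|0|2|1
2|1|0|0|0|2
step 9: 1|2|1|1|0|2
2|0|3|1|1|3
2|1|2|0|1|3
0|3|1|0|2|1
3|1|0|0|0|2
step 10: 2|2|1|1|0|2
2|0|3|1|1|3
2|1|2|0|1|3
0|3|1|0|2|1
3|1|0|0|0|2
step 11: 3|2|1|1|0|2
2|0|3|1|1|3
2|1|2|0|1|3
0|3|1|0|2|1
3|1|0|0|0|2
step 12: 0|3|1|1|0|2
3|0|3|1|1|3
2|1|2|0|1|3
0|3|1|0|2|1
3|1|0|0|0|2
step 13: 1|3|1|1|0|2
3|0|3|1|1|3
2|1|2|0|1|3
0|3|1|0|2|1
3|1|0|0|0|2

1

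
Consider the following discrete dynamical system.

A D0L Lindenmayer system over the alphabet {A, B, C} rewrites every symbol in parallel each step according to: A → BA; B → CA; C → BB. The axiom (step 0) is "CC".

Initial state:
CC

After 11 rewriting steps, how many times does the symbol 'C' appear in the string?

660

gen 0: CC
gen 1: BBBB
gen 2: CACACACA
gen 3: BBBABBBABBBABBBA
gen 4: CACACABACACACABACACACABACACACABA
gen 5: BBBABBBABBBACABABBBABBBABBBACABABBBABBBABBBACABABBBABBBABBBACABA
gen 6: CACACABACACACABACACACABABBBACABACACACABACACACABACACACABABB…BACACACABACACACABABBBACABACACACABACACACABACACACABABBBACABA  (len 128)
gen 7: BBBABBBABBBACABABBBABBBABBBACABABBBABBBABBBACABACACACABABB…BABBBACABABBBABBBABBBACABABBBABBBABBBACABACACACABABBBACABA  (len 256)
gen 8: CACACABACACACABACACACABABBBACABACACACABACACACABACACACABABB…BACACACABACACACABABBBACABABBBABBBABBBACABACACACABABBBACABA  (len 512)
gen 9: BBBABBBABBBACABABBBABBBABBBACABABBBABBBABBBACABACACACABABB…BACACACABACACACABABBBACABABBBABBBABBBACABACACACABABBBACABA  (len 1024)
gen 10: CACACABACACACABACACACABABBBACABACACACABACACACABACACACABABB…BACACACABACACACABABBBACABABBBABBBABBBACABACACACABABBBACABA  (len 2048)
gen 11: BBBABBBABBBACABABBBABBBABBBACABABBBABBBABBBACABACACACABABB…BACACACABACACACABABBBACABABBBABBBABBBACABACACACABABBBACABA  (len 4096)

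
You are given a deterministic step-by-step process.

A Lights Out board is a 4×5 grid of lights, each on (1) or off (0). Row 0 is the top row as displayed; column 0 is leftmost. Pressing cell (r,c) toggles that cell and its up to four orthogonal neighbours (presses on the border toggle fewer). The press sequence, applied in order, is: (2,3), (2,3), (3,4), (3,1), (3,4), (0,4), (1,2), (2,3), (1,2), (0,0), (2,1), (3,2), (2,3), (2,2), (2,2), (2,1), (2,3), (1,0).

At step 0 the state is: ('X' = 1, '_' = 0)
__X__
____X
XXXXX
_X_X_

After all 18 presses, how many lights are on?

10

[0] __X__
____X
XXXXX
_X_X_
[1] __X__
___XX
XX___
_X___
[2] __X__
____X
XXXXX
_X_X_
[3] __X__
____X
XXXX_
_X__X
[4] __X__
____X
X_XX_
X_X_X
[5] __X__
____X
X_XXX
X_XX_
[6] __XXX
_____
X_XXX
X_XX_
[7] ___XX
_XXX_
X__XX
X_XX_
[8] ___XX
_XX__
X_X__
X_X__
[9] __XXX
___X_
X____
X_X__
[10] XXXXX
X__X_
X____
X_X__
[11] XXXXX
XX_X_
_XX__
XXX__
[12] XXXXX
XX_X_
_X___
X__X_
[13] XXXXX
XX___
_XXXX
X____
[14] XXXXX
XXX__
____X
X_X__
[15] XXXXX
XX___
_XXXX
X____
[16] XXXXX
X____
X__XX
XX___
[17] XXXXX
X__X_
X_X__
XX_X_
[18] _XXXX
_X_X_
__X__
XX_X_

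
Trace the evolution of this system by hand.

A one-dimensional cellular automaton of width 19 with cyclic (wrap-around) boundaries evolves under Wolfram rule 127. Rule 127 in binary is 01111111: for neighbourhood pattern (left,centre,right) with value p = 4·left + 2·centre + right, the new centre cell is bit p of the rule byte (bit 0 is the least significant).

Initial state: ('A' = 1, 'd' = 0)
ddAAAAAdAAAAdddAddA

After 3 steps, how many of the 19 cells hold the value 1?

14

gen 0: ddAAAAAdAAAAdddAddA
gen 1: AAAdddAAAddAAAAAAAA
gen 2: ddAAAAAdAAAAddddddd
gen 3: AAAdddAAAddAAAAAAAA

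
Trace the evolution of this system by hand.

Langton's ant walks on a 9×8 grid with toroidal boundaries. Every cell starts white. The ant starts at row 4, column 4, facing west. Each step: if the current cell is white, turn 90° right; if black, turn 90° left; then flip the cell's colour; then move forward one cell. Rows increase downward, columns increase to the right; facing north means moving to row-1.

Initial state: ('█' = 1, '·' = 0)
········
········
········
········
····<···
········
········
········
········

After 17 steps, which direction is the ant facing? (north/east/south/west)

step 0: ········
········
········
········
····<···
········
········
········
········
step 1: ········
········
········
····^···
····█···
········
········
········
········
step 2: ········
········
········
····█>··
····█···
········
········
········
········
step 3: ········
········
········
····██··
····█v··
········
········
········
········
step 4: ········
········
········
····██··
····<█··
········
········
········
········
step 5: ········
········
········
····██··
·····█··
····v···
········
········
········
step 6: ········
········
········
····██··
·····█··
···<█···
········
········
········
step 7: ········
········
········
····██··
···^·█··
···██···
········
········
········
step 8: ········
········
········
····██··
···█>█··
···██···
········
········
········
step 9: ········
········
········
····██··
···███··
···█v···
········
········
········
step 10: ········
········
········
····██··
···███··
···█·>··
········
········
········
step 11: ········
········
········
····██··
···███··
···█·█··
·····v··
········
········
step 12: ········
········
········
····██··
···███··
···█·█··
····<█··
········
········
step 13: ········
········
········
····██··
···███··
···█^█··
····██··
········
········
step 14: ········
········
········
····██··
···███··
···██>··
····██··
········
········
step 15: ········
········
········
····██··
···██^··
···██···
····██··
········
········
step 16: ········
········
········
····██··
···█<···
···██···
····██··
········
········
step 17: ········
········
········
····██··
···█····
···█v···
····██··
········
········

south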